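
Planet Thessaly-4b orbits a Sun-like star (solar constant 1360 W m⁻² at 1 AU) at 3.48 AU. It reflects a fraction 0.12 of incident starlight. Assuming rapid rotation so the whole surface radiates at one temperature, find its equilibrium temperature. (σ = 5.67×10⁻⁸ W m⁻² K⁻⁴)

T_eq ≈ 144 K

Flux at 3.48 AU: S = 1360/3.48² = 112 W m⁻².
Energy balance: absorbed = emitted ⇒ πR²·S(1−A) = 4πR²·σT_eq⁴, so T_eq⁴ = S(1−A)/(4σ).
T_eq = [112 × 0.88 / (4 × 5.67×10⁻⁸)]^(1/4) = (4.36×10⁸)^(1/4) = 144 K.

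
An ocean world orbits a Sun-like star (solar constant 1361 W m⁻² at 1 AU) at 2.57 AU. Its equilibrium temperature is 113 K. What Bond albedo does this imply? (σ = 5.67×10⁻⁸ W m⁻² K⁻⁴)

A ≈ 0.82

Flux at 2.57 AU: S = 1361/2.57² = 206 W m⁻².
From T_eq⁴ = S(1−A)/(4σ): 1−A = 4σT_eq⁴/S.
1−A = 4 × 5.67×10⁻⁸ × (113)⁴ / 206 = 0.179.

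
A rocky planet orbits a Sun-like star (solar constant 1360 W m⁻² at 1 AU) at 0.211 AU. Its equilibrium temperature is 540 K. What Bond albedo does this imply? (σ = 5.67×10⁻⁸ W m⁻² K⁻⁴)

A ≈ 0.37

Flux at 0.211 AU: S = 1360/0.211² = 3.05×10⁴ W m⁻².
From T_eq⁴ = S(1−A)/(4σ): 1−A = 4σT_eq⁴/S.
1−A = 4 × 5.67×10⁻⁸ × (540)⁴ / 3.05×10⁴ = 0.631.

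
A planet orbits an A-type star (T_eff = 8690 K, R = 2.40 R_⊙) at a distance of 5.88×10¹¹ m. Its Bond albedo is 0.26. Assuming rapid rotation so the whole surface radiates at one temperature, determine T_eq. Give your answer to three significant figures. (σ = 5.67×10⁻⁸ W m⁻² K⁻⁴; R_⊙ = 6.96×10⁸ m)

T_eq ≈ 304 K

R_⋆ = 2.40 × 6.96×10⁸ = 1.67×10⁹ m.
L = 4πR_⋆²σT_⋆⁴ = 4π(1.67×10⁹)² × 5.67×10⁻⁸ × (8690)⁴ = 1.13×10²⁸ W.
S = L/(4πd²) = 2610 W m⁻².
Energy balance: absorbed = emitted ⇒ πR²·S(1−A) = 4πR²·σT_eq⁴, so T_eq⁴ = S(1−A)/(4σ).
T_eq = [2610 × 0.74 / (4 × 5.67×10⁻⁸)]^(1/4) = (8.51×10⁹)^(1/4) = 304 K.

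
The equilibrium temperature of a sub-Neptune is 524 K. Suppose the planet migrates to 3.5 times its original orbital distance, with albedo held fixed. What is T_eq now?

T_eq ≈ 280 K

T_eq ∝ L^(1/4) · d^(−1/2).
T′ = 524 / 3.5^(1/2) = 280 K.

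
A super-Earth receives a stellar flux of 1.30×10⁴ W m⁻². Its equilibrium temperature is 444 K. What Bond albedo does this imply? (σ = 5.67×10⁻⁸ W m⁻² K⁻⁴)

From T_eq⁴ = S(1−A)/(4σ): 1−A = 4σT_eq⁴/S.
1−A = 4 × 5.67×10⁻⁸ × (444)⁴ / 1.30×10⁴ = 0.678.

A ≈ 0.32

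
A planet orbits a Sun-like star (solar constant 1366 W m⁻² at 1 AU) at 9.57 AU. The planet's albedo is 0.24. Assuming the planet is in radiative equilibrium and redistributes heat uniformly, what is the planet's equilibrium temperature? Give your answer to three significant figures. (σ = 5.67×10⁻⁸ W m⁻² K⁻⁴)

Flux at 9.57 AU: S = 1366/9.57² = 14.9 W m⁻².
Energy balance: absorbed = emitted ⇒ πR²·S(1−A) = 4πR²·σT_eq⁴, so T_eq⁴ = S(1−A)/(4σ).
T_eq = [14.9 × 0.76 / (4 × 5.67×10⁻⁸)]^(1/4) = (5.00×10⁷)^(1/4) = 84.1 K.

T_eq ≈ 84.1 K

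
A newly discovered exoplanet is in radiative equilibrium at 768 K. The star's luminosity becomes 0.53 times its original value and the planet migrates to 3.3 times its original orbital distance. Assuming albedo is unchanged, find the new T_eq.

T_eq ∝ L^(1/4) · d^(−1/2).
T′ = 768 × 0.53^(1/4) / 3.3^(1/2) = 361 K.

T_eq ≈ 361 K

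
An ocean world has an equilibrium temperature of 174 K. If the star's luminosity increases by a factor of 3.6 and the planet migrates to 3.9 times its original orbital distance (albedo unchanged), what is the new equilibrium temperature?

T_eq ∝ L^(1/4) · d^(−1/2).
T′ = 174 × 3.6^(1/4) / 3.9^(1/2) = 121 K.

T_eq ≈ 121 K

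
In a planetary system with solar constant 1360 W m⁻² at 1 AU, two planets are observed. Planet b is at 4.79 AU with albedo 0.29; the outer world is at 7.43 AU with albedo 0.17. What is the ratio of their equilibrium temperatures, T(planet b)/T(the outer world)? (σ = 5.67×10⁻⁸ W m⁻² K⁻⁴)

T₁/T₂ ≈ 1.198

T_eq = [S₀(1−A)/(4σd²)]^(1/4), so T ∝ (1−A)^(1/4) / √d.
T₁ = [1360×0.71/(4×5.67×10⁻⁸×4.79²)]^(1/4) = 116.71 K.
T₂ = [1360×0.83/(4×5.67×10⁻⁸×7.43²)]^(1/4) = 97.44 K.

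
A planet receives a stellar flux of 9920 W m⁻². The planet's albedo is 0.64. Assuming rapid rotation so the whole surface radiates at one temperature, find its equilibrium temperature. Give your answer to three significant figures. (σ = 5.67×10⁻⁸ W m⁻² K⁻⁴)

Energy balance: absorbed = emitted ⇒ πR²·S(1−A) = 4πR²·σT_eq⁴, so T_eq⁴ = S(1−A)/(4σ).
T_eq = [9920 × 0.36 / (4 × 5.67×10⁻⁸)]^(1/4) = (1.57×10¹⁰)^(1/4) = 354 K.

T_eq ≈ 354 K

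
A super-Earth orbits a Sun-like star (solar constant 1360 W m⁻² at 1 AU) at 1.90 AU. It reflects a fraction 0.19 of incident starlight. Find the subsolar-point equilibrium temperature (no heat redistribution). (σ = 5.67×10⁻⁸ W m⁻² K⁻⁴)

Flux at 1.90 AU: S = 1360/1.90² = 377 W m⁻².
At the subsolar point the surface absorbs S(1−A) and emits σT⁴ per unit area — no factor of 4, since only the local patch is in balance.
T = [377 × 0.81 / 5.67×10⁻⁸]^(1/4) = (5.38×10⁹)^(1/4) = 271 K.

T_ss ≈ 271 K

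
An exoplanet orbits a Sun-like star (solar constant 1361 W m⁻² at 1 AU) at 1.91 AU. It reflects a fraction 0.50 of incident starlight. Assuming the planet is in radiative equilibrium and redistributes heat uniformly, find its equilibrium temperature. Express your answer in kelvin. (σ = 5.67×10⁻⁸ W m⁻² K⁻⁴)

T_eq ≈ 169 K

Flux at 1.91 AU: S = 1361/1.91² = 373 W m⁻².
Energy balance: absorbed = emitted ⇒ πR²·S(1−A) = 4πR²·σT_eq⁴, so T_eq⁴ = S(1−A)/(4σ).
T_eq = [373 × 0.50 / (4 × 5.67×10⁻⁸)]^(1/4) = (8.22×10⁸)^(1/4) = 169 K.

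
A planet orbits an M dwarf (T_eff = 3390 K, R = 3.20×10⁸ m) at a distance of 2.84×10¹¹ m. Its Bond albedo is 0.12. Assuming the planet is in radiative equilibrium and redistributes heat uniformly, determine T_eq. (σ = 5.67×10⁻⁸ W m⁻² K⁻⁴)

T_eq ≈ 77.9 K

L = 4πR_⋆²σT_⋆⁴ = 4π(3.20×10⁸)² × 5.67×10⁻⁸ × (3390)⁴ = 9.64×10²⁴ W.
S = L/(4πd²) = 9.51 W m⁻².
Energy balance: absorbed = emitted ⇒ πR²·S(1−A) = 4πR²·σT_eq⁴, so T_eq⁴ = S(1−A)/(4σ).
T_eq = [9.51 × 0.88 / (4 × 5.67×10⁻⁸)]^(1/4) = (3.69×10⁷)^(1/4) = 77.9 K.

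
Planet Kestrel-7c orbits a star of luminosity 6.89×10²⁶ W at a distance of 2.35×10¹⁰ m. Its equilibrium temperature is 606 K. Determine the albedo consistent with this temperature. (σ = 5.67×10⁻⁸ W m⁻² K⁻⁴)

A ≈ 0.69

Flux: S = L/(4πd²) = 6.89×10²⁶/(4π×(2.35×10¹⁰)²) = 9.93×10⁴ W m⁻².
From T_eq⁴ = S(1−A)/(4σ): 1−A = 4σT_eq⁴/S.
1−A = 4 × 5.67×10⁻⁸ × (606)⁴ / 9.93×10⁴ = 0.308.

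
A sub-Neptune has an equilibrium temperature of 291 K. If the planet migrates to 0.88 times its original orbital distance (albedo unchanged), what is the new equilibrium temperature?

T_eq ∝ L^(1/4) · d^(−1/2).
T′ = 291 / 0.88^(1/2) = 310 K.

T_eq ≈ 310 K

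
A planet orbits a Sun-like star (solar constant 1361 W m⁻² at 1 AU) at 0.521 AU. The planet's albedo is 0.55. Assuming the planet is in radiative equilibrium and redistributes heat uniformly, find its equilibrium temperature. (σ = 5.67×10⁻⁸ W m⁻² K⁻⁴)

T_eq ≈ 316 K

Flux at 0.521 AU: S = 1361/0.521² = 5010 W m⁻².
Energy balance: absorbed = emitted ⇒ πR²·S(1−A) = 4πR²·σT_eq⁴, so T_eq⁴ = S(1−A)/(4σ).
T_eq = [5010 × 0.45 / (4 × 5.67×10⁻⁸)]^(1/4) = (9.95×10⁹)^(1/4) = 316 K.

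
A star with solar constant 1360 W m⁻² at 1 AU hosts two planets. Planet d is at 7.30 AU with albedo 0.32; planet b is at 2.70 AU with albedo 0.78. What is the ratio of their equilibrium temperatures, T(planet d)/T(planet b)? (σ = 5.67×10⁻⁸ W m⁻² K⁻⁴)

T_eq = [S₀(1−A)/(4σd²)]^(1/4), so T ∝ (1−A)^(1/4) / √d.
T₁ = [1360×0.68/(4×5.67×10⁻⁸×7.30²)]^(1/4) = 93.53 K.
T₂ = [1360×0.22/(4×5.67×10⁻⁸×2.70²)]^(1/4) = 115.98 K.

T₁/T₂ ≈ 0.806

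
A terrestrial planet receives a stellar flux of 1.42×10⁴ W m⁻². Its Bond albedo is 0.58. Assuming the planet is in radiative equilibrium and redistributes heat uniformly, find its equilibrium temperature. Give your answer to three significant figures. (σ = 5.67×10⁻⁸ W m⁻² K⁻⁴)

Energy balance: absorbed = emitted ⇒ πR²·S(1−A) = 4πR²·σT_eq⁴, so T_eq⁴ = S(1−A)/(4σ).
T_eq = [1.42×10⁴ × 0.42 / (4 × 5.67×10⁻⁸)]^(1/4) = (2.63×10¹⁰)^(1/4) = 403 K.

T_eq ≈ 403 K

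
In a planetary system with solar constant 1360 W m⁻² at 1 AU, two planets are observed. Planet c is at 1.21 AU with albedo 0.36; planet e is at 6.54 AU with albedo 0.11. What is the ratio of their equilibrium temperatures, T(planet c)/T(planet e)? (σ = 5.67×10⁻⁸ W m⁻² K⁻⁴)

T₁/T₂ ≈ 2.141

T_eq = [S₀(1−A)/(4σd²)]^(1/4), so T ∝ (1−A)^(1/4) / √d.
T₁ = [1360×0.64/(4×5.67×10⁻⁸×1.21²)]^(1/4) = 226.27 K.
T₂ = [1360×0.89/(4×5.67×10⁻⁸×6.54²)]^(1/4) = 105.69 K.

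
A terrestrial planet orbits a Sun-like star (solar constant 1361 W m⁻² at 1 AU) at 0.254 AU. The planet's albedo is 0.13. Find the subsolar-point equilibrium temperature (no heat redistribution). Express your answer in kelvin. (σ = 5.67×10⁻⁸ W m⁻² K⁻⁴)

Flux at 0.254 AU: S = 1361/0.254² = 2.11×10⁴ W m⁻².
At the subsolar point the surface absorbs S(1−A) and emits σT⁴ per unit area — no factor of 4, since only the local patch is in balance.
T = [2.11×10⁴ × 0.87 / 5.67×10⁻⁸]^(1/4) = (3.24×10¹¹)^(1/4) = 754 K.

T_ss ≈ 754 K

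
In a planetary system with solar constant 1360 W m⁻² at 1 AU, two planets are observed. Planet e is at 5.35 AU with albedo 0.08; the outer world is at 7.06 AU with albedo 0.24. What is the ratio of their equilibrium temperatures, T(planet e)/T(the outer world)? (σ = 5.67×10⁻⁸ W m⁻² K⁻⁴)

T₁/T₂ ≈ 1.205

T_eq = [S₀(1−A)/(4σd²)]^(1/4), so T ∝ (1−A)^(1/4) / √d.
T₁ = [1360×0.92/(4×5.67×10⁻⁸×5.35²)]^(1/4) = 117.83 K.
T₂ = [1360×0.76/(4×5.67×10⁻⁸×7.06²)]^(1/4) = 97.79 K.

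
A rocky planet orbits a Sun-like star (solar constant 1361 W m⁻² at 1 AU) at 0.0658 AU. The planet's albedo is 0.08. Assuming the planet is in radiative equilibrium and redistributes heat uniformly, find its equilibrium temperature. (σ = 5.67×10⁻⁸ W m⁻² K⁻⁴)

T_eq ≈ 1060 K

Flux at 0.0658 AU: S = 1361/0.0658² = 3.14×10⁵ W m⁻².
Energy balance: absorbed = emitted ⇒ πR²·S(1−A) = 4πR²·σT_eq⁴, so T_eq⁴ = S(1−A)/(4σ).
T_eq = [3.14×10⁵ × 0.92 / (4 × 5.67×10⁻⁸)]^(1/4) = (1.28×10¹²)^(1/4) = 1060 K.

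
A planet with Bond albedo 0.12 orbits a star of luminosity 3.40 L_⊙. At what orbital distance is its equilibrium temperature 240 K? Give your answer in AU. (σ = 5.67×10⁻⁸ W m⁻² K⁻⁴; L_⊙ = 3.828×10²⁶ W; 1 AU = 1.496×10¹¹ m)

L = 3.40 × 3.828×10²⁶ = 1.30×10²⁷ W.
From T_eq⁴ = L(1−A)/(16πσd²): d = √[L(1−A)/(16πσT_eq⁴)].
d = √[1.30×10²⁷ × 0.88 / (16π × 5.67×10⁻⁸ × (240)⁴)] = 3.48×10¹¹ m = 2.33 AU.

d ≈ 2.33 AU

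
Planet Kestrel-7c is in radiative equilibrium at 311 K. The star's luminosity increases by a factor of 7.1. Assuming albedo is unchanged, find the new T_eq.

T_eq ≈ 508 K

T_eq ∝ L^(1/4) · d^(−1/2).
T′ = 311 × 7.1^(1/4) = 508 K.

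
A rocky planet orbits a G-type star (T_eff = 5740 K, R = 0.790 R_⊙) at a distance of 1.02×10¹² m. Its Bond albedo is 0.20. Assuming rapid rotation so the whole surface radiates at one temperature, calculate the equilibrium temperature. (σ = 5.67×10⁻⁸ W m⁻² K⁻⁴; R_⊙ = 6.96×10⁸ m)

T_eq ≈ 89.1 K

R_⋆ = 0.790 × 6.96×10⁸ = 5.50×10⁸ m.
L = 4πR_⋆²σT_⋆⁴ = 4π(5.50×10⁸)² × 5.67×10⁻⁸ × (5740)⁴ = 2.34×10²⁶ W.
S = L/(4πd²) = 17.9 W m⁻².
Energy balance: absorbed = emitted ⇒ πR²·S(1−A) = 4πR²·σT_eq⁴, so T_eq⁴ = S(1−A)/(4σ).
T_eq = [17.9 × 0.80 / (4 × 5.67×10⁻⁸)]^(1/4) = (6.31×10⁷)^(1/4) = 89.1 K.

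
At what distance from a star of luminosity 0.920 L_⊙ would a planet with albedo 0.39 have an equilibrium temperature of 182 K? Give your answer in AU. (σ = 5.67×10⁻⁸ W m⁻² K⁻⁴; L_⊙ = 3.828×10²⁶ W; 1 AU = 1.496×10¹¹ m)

d ≈ 1.75 AU

L = 0.920 × 3.828×10²⁶ = 3.52×10²⁶ W.
From T_eq⁴ = L(1−A)/(16πσd²): d = √[L(1−A)/(16πσT_eq⁴)].
d = √[3.52×10²⁶ × 0.61 / (16π × 5.67×10⁻⁸ × (182)⁴)] = 2.62×10¹¹ m = 1.75 AU.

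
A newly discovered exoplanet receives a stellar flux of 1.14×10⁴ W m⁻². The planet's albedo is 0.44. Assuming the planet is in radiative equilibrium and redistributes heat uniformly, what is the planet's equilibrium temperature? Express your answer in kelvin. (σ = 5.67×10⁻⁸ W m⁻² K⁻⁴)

T_eq ≈ 410 K

Energy balance: absorbed = emitted ⇒ πR²·S(1−A) = 4πR²·σT_eq⁴, so T_eq⁴ = S(1−A)/(4σ).
T_eq = [1.14×10⁴ × 0.56 / (4 × 5.67×10⁻⁸)]^(1/4) = (2.81×10¹⁰)^(1/4) = 410 K.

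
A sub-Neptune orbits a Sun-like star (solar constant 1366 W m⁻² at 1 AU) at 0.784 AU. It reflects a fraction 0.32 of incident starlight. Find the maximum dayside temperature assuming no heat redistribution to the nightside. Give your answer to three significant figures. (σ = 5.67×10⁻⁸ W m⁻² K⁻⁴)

T_ss ≈ 404 K

Flux at 0.784 AU: S = 1366/0.784² = 2220 W m⁻².
With no redistribution each surface element balances locally: S(1−A) = σT⁴.
T = [2220 × 0.68 / 5.67×10⁻⁸]^(1/4) = (2.67×10¹⁰)^(1/4) = 404 K.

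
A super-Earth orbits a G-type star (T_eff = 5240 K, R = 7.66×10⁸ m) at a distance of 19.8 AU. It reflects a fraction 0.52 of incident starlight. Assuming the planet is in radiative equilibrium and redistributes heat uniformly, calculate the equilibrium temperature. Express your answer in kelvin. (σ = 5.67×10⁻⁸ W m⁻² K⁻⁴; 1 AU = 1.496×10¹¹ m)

d = 19.8 AU = 2.96×10¹² m.
L = 4πR_⋆²σT_⋆⁴ = 4π(7.66×10⁸)² × 5.67×10⁻⁸ × (5240)⁴ = 3.15×10²⁶ W.
S = L/(4πd²) = 2.86 W m⁻².
Energy balance: absorbed = emitted ⇒ πR²·S(1−A) = 4πR²·σT_eq⁴, so T_eq⁴ = S(1−A)/(4σ).
T_eq = [2.86 × 0.48 / (4 × 5.67×10⁻⁸)]^(1/4) = (6.05×10⁶)^(1/4) = 49.6 K.

T_eq ≈ 49.6 K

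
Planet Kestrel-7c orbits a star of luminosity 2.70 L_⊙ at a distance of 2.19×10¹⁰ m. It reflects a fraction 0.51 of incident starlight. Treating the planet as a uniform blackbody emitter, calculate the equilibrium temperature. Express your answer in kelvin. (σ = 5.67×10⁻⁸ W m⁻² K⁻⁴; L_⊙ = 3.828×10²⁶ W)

L = 2.70 × 3.828×10²⁶ = 1.03×10²⁷ W.
Flux: S = L/(4πd²) = 1.03×10²⁷/(4π×(2.19×10¹⁰)²) = 1.71×10⁵ W m⁻².
Energy balance: absorbed = emitted ⇒ πR²·S(1−A) = 4πR²·σT_eq⁴, so T_eq⁴ = S(1−A)/(4σ).
T_eq = [1.71×10⁵ × 0.49 / (4 × 5.67×10⁻⁸)]^(1/4) = (3.71×10¹¹)^(1/4) = 780 K.

T_eq ≈ 780 K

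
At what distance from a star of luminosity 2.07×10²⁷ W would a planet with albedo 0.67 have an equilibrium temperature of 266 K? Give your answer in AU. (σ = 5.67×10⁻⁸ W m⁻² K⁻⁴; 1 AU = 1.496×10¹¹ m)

From T_eq⁴ = L(1−A)/(16πσd²): d = √[L(1−A)/(16πσT_eq⁴)].
d = √[2.07×10²⁷ × 0.33 / (16π × 5.67×10⁻⁸ × (266)⁴)] = 2.19×10¹¹ m = 1.46 AU.

d ≈ 1.46 AU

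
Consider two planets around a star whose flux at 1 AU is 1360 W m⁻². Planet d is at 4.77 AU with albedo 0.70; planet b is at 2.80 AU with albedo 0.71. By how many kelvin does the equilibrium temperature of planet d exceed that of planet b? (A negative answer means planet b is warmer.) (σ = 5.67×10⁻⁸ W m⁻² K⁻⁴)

T_eq = [S₀(1−A)/(4σd²)]^(1/4), so T ∝ (1−A)^(1/4) / √d.
T₁ = [1360×0.30/(4×5.67×10⁻⁸×4.77²)]^(1/4) = 94.30 K.
T₂ = [1360×0.29/(4×5.67×10⁻⁸×2.80²)]^(1/4) = 122.04 K.

ΔT ≈ -27.7 K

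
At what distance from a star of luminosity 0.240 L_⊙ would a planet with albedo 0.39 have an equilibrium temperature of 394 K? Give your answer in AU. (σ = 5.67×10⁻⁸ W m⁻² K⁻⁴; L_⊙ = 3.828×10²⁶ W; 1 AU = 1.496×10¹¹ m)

d ≈ 0.191 AU

L = 0.240 × 3.828×10²⁶ = 9.19×10²⁵ W.
From T_eq⁴ = L(1−A)/(16πσd²): d = √[L(1−A)/(16πσT_eq⁴)].
d = √[9.19×10²⁵ × 0.61 / (16π × 5.67×10⁻⁸ × (394)⁴)] = 2.86×10¹⁰ m = 0.191 AU.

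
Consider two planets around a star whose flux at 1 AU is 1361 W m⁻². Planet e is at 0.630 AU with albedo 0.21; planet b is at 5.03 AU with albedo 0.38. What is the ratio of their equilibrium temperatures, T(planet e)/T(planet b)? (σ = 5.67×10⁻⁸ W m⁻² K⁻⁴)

T_eq = [S₀(1−A)/(4σd²)]^(1/4), so T ∝ (1−A)^(1/4) / √d.
T₁ = [1361×0.79/(4×5.67×10⁻⁸×0.630²)]^(1/4) = 330.59 K.
T₂ = [1361×0.62/(4×5.67×10⁻⁸×5.03²)]^(1/4) = 110.12 K.

T₁/T₂ ≈ 3.002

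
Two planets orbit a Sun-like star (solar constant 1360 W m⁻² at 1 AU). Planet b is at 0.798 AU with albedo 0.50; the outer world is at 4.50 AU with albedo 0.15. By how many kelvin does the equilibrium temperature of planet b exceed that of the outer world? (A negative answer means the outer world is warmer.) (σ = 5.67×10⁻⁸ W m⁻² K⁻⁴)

ΔT ≈ 136.0 K

T_eq = [S₀(1−A)/(4σd²)]^(1/4), so T ∝ (1−A)^(1/4) / √d.
T₁ = [1360×0.50/(4×5.67×10⁻⁸×0.798²)]^(1/4) = 261.95 K.
T₂ = [1360×0.85/(4×5.67×10⁻⁸×4.50²)]^(1/4) = 125.96 K.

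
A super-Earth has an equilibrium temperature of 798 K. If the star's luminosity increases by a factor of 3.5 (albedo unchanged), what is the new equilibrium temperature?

T_eq ≈ 1090 K

T_eq ∝ L^(1/4) · d^(−1/2).
T′ = 798 × 3.5^(1/4) = 1090 K.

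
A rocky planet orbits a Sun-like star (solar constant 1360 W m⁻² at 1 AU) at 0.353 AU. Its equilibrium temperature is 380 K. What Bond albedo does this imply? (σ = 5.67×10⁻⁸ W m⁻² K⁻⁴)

Flux at 0.353 AU: S = 1360/0.353² = 1.09×10⁴ W m⁻².
From T_eq⁴ = S(1−A)/(4σ): 1−A = 4σT_eq⁴/S.
1−A = 4 × 5.67×10⁻⁸ × (380)⁴ / 1.09×10⁴ = 0.433.

A ≈ 0.57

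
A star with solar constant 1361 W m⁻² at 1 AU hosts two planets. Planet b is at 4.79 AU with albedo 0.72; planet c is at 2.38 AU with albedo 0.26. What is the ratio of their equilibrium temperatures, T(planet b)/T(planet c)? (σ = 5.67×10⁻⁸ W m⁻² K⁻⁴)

T₁/T₂ ≈ 0.553

T_eq = [S₀(1−A)/(4σd²)]^(1/4), so T ∝ (1−A)^(1/4) / √d.
T₁ = [1361×0.28/(4×5.67×10⁻⁸×4.79²)]^(1/4) = 92.51 K.
T₂ = [1361×0.74/(4×5.67×10⁻⁸×2.38²)]^(1/4) = 167.33 K.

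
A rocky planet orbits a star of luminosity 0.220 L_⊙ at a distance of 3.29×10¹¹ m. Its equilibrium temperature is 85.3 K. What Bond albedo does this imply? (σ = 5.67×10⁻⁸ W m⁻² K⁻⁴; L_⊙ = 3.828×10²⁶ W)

A ≈ 0.81

L = 0.220 × 3.828×10²⁶ = 8.42×10²⁵ W.
Flux: S = L/(4πd²) = 8.42×10²⁵/(4π×(3.29×10¹¹)²) = 61.9 W m⁻².
From T_eq⁴ = S(1−A)/(4σ): 1−A = 4σT_eq⁴/S.
1−A = 4 × 5.67×10⁻⁸ × (85.3)⁴ / 61.9 = 0.194.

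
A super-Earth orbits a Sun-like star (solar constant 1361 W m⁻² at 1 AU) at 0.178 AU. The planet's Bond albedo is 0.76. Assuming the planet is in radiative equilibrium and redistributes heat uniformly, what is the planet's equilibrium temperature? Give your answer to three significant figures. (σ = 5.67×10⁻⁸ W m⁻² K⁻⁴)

T_eq ≈ 462 K

Flux at 0.178 AU: S = 1361/0.178² = 4.30×10⁴ W m⁻².
Energy balance: absorbed = emitted ⇒ πR²·S(1−A) = 4πR²·σT_eq⁴, so T_eq⁴ = S(1−A)/(4σ).
T_eq = [4.30×10⁴ × 0.24 / (4 × 5.67×10⁻⁸)]^(1/4) = (4.55×10¹⁰)^(1/4) = 462 K.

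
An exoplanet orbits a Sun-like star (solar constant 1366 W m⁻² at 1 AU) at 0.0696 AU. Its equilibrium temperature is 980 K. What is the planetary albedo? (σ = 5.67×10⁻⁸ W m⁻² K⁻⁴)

A ≈ 0.26

Flux at 0.0696 AU: S = 1366/0.0696² = 2.82×10⁵ W m⁻².
From T_eq⁴ = S(1−A)/(4σ): 1−A = 4σT_eq⁴/S.
1−A = 4 × 5.67×10⁻⁸ × (980)⁴ / 2.82×10⁵ = 0.742.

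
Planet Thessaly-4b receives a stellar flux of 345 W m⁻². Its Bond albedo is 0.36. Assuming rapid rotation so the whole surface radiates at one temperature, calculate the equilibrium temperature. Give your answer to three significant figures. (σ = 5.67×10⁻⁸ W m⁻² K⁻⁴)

T_eq ≈ 177 K

Energy balance: absorbed = emitted ⇒ πR²·S(1−A) = 4πR²·σT_eq⁴, so T_eq⁴ = S(1−A)/(4σ).
T_eq = [345 × 0.64 / (4 × 5.67×10⁻⁸)]^(1/4) = (9.74×10⁸)^(1/4) = 177 K.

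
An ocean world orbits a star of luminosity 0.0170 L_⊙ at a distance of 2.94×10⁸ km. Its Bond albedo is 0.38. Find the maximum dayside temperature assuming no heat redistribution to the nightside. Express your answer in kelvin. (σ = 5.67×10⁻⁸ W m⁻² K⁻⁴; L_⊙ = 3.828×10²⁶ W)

T_ss ≈ 90.0 K

d = 2.94×10⁸ km = 2.94×10¹¹ m.
L = 0.0170 × 3.828×10²⁶ = 6.51×10²⁴ W.
Flux: S = L/(4πd²) = 6.51×10²⁴/(4π×(2.94×10¹¹)²) = 5.99 W m⁻².
With no redistribution each surface element balances locally: S(1−A) = σT⁴.
T = [5.99 × 0.62 / 5.67×10⁻⁸]^(1/4) = (6.55×10⁷)^(1/4) = 90.0 K.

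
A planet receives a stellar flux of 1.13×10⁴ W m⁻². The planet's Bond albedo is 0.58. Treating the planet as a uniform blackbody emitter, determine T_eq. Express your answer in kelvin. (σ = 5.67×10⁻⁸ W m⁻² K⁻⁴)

T_eq ≈ 380 K

Energy balance: absorbed = emitted ⇒ πR²·S(1−A) = 4πR²·σT_eq⁴, so T_eq⁴ = S(1−A)/(4σ).
T_eq = [1.13×10⁴ × 0.42 / (4 × 5.67×10⁻⁸)]^(1/4) = (2.09×10¹⁰)^(1/4) = 380 K.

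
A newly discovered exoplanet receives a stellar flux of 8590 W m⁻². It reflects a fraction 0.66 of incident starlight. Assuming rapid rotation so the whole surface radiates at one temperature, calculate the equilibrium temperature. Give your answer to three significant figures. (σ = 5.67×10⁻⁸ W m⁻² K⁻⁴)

T_eq ≈ 337 K

Energy balance: absorbed = emitted ⇒ πR²·S(1−A) = 4πR²·σT_eq⁴, so T_eq⁴ = S(1−A)/(4σ).
T_eq = [8590 × 0.34 / (4 × 5.67×10⁻⁸)]^(1/4) = (1.29×10¹⁰)^(1/4) = 337 K.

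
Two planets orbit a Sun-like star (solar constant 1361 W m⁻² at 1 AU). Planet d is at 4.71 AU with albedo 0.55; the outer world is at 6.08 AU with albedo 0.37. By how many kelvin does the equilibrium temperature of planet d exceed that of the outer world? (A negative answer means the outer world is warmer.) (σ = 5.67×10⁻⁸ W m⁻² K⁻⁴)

ΔT ≈ 4.5 K

T_eq = [S₀(1−A)/(4σd²)]^(1/4), so T ∝ (1−A)^(1/4) / √d.
T₁ = [1361×0.45/(4×5.67×10⁻⁸×4.71²)]^(1/4) = 105.04 K.
T₂ = [1361×0.63/(4×5.67×10⁻⁸×6.08²)]^(1/4) = 100.56 K.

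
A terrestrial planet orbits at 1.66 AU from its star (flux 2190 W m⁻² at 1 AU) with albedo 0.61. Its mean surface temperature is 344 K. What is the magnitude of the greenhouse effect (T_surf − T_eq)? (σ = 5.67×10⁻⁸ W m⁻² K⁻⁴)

ΔT ≈ 151.7 K

S = 2190/1.66² = 794.7 W m⁻².
T_eq = [S(1−A)/(4σ)]^(1/4) = [794.7×0.39/(4×5.67×10⁻⁸)]^(1/4) = 192.3 K.
ΔT = T_surf − T_eq = 344 − 192.3.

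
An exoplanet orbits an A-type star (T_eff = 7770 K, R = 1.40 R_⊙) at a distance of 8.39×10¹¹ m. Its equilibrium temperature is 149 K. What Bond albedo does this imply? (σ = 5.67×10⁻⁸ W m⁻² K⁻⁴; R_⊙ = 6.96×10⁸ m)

R_⋆ = 1.40 × 6.96×10⁸ = 9.74×10⁸ m.
L = 4πR_⋆²σT_⋆⁴ = 4π(9.74×10⁸)² × 5.67×10⁻⁸ × (7770)⁴ = 2.47×10²⁷ W.
S = L/(4πd²) = 279 W m⁻².
From T_eq⁴ = S(1−A)/(4σ): 1−A = 4σT_eq⁴/S.
1−A = 4 × 5.67×10⁻⁸ × (149)⁴ / 279 = 0.401.

A ≈ 0.60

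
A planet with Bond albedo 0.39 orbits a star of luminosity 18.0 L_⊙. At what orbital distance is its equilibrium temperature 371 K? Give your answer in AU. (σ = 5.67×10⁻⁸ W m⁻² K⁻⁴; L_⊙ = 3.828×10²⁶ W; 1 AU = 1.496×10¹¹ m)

L = 18.0 × 3.828×10²⁶ = 6.89×10²⁷ W.
From T_eq⁴ = L(1−A)/(16πσd²): d = √[L(1−A)/(16πσT_eq⁴)].
d = √[6.89×10²⁷ × 0.61 / (16π × 5.67×10⁻⁸ × (371)⁴)] = 2.79×10¹¹ m = 1.87 AU.

d ≈ 1.87 AU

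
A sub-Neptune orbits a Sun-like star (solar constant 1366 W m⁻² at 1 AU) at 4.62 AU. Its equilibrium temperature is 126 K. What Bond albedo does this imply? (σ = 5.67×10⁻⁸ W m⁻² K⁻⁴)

A ≈ 0.11

Flux at 4.62 AU: S = 1366/4.62² = 64.0 W m⁻².
From T_eq⁴ = S(1−A)/(4σ): 1−A = 4σT_eq⁴/S.
1−A = 4 × 5.67×10⁻⁸ × (126)⁴ / 64.0 = 0.893.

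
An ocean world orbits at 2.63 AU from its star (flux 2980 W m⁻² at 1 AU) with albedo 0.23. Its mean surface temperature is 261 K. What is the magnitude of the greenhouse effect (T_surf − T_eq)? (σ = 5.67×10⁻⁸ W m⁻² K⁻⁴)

ΔT ≈ 65.4 K

S = 2980/2.63² = 430.8 W m⁻².
T_eq = [S(1−A)/(4σ)]^(1/4) = [430.8×0.77/(4×5.67×10⁻⁸)]^(1/4) = 195.6 K.
ΔT = T_surf − T_eq = 261 − 195.6.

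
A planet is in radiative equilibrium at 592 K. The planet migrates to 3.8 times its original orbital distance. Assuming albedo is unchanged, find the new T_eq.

T_eq ≈ 304 K

T_eq ∝ L^(1/4) · d^(−1/2).
T′ = 592 / 3.8^(1/2) = 304 K.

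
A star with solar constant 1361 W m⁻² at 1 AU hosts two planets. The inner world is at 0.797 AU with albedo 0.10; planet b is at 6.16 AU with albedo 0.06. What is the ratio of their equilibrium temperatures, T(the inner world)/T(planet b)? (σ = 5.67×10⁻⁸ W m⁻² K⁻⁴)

T₁/T₂ ≈ 2.750

T_eq = [S₀(1−A)/(4σd²)]^(1/4), so T ∝ (1−A)^(1/4) / √d.
T₁ = [1361×0.90/(4×5.67×10⁻⁸×0.797²)]^(1/4) = 303.66 K.
T₂ = [1361×0.94/(4×5.67×10⁻⁸×6.16²)]^(1/4) = 110.42 K.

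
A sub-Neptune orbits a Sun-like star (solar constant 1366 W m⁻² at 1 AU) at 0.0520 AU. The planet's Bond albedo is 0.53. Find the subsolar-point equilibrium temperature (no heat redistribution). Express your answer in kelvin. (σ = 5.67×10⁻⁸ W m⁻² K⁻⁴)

Flux at 0.0520 AU: S = 1366/0.0520² = 5.05×10⁵ W m⁻².
At the subsolar point the surface absorbs S(1−A) and emits σT⁴ per unit area — no factor of 4, since only the local patch is in balance.
T = [5.05×10⁵ × 0.47 / 5.67×10⁻⁸]^(1/4) = (4.19×10¹²)^(1/4) = 1430 K.

T_ss ≈ 1430 K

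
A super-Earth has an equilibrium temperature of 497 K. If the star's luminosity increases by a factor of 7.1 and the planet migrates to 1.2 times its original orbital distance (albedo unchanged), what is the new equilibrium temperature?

T_eq ∝ L^(1/4) · d^(−1/2).
T′ = 497 × 7.1^(1/4) / 1.2^(1/2) = 741 K.

T_eq ≈ 741 K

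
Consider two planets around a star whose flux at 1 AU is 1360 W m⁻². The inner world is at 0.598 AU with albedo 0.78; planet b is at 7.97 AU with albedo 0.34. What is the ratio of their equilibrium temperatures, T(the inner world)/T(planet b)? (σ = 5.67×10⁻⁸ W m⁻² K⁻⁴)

T₁/T₂ ≈ 2.774

T_eq = [S₀(1−A)/(4σd²)]^(1/4), so T ∝ (1−A)^(1/4) / √d.
T₁ = [1360×0.22/(4×5.67×10⁻⁸×0.598²)]^(1/4) = 246.45 K.
T₂ = [1360×0.66/(4×5.67×10⁻⁸×7.97²)]^(1/4) = 88.84 K.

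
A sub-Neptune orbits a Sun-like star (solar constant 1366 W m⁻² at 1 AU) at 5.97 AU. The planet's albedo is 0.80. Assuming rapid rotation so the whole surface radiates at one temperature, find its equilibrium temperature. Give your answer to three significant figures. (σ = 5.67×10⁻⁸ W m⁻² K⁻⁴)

T_eq ≈ 76.2 K

Flux at 5.97 AU: S = 1366/5.97² = 38.3 W m⁻².
Energy balance: absorbed = emitted ⇒ πR²·S(1−A) = 4πR²·σT_eq⁴, so T_eq⁴ = S(1−A)/(4σ).
T_eq = [38.3 × 0.20 / (4 × 5.67×10⁻⁸)]^(1/4) = (3.38×10⁷)^(1/4) = 76.2 K.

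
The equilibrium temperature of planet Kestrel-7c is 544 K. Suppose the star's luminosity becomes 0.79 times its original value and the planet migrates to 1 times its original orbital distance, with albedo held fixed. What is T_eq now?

T_eq ≈ 513 K

T_eq ∝ L^(1/4) · d^(−1/2).
T′ = 544 × 0.79^(1/4) / 1^(1/2) = 513 K.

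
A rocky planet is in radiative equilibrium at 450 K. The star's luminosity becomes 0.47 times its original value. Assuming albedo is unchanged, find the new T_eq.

T_eq ≈ 373 K

T_eq ∝ L^(1/4) · d^(−1/2).
T′ = 450 × 0.47^(1/4) = 373 K.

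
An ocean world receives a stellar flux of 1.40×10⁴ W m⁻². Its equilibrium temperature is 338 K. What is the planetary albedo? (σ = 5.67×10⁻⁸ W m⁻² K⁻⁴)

From T_eq⁴ = S(1−A)/(4σ): 1−A = 4σT_eq⁴/S.
1−A = 4 × 5.67×10⁻⁸ × (338)⁴ / 1.40×10⁴ = 0.211.

A ≈ 0.79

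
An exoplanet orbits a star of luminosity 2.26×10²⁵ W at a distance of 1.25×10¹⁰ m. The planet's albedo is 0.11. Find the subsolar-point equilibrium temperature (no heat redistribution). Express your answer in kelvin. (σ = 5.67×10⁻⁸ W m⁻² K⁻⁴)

Flux: S = L/(4πd²) = 2.26×10²⁵/(4π×(1.25×10¹⁰)²) = 1.15×10⁴ W m⁻².
At the subsolar point the surface absorbs S(1−A) and emits σT⁴ per unit area — no factor of 4, since only the local patch is in balance.
T = [1.15×10⁴ × 0.89 / 5.67×10⁻⁸]^(1/4) = (1.81×10¹¹)^(1/4) = 652 K.

T_ss ≈ 652 K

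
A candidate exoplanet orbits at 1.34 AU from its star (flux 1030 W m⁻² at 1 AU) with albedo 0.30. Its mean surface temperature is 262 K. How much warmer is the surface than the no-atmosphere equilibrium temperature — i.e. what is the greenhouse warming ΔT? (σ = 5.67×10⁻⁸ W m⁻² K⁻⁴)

ΔT ≈ 56.9 K

S = 1030/1.34² = 573.6 W m⁻².
T_eq = [S(1−A)/(4σ)]^(1/4) = [573.6×0.70/(4×5.67×10⁻⁸)]^(1/4) = 205.1 K.
ΔT = T_surf − T_eq = 262 − 205.1.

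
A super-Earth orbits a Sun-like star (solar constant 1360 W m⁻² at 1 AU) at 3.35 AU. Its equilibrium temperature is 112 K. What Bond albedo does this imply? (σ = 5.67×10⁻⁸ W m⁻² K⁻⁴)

A ≈ 0.71

Flux at 3.35 AU: S = 1360/3.35² = 121 W m⁻².
From T_eq⁴ = S(1−A)/(4σ): 1−A = 4σT_eq⁴/S.
1−A = 4 × 5.67×10⁻⁸ × (112)⁴ / 121 = 0.294.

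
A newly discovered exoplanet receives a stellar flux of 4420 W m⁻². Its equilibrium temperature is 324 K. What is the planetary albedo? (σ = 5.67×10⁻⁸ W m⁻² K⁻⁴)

A ≈ 0.43

From T_eq⁴ = S(1−A)/(4σ): 1−A = 4σT_eq⁴/S.
1−A = 4 × 5.67×10⁻⁸ × (324)⁴ / 4420 = 0.565.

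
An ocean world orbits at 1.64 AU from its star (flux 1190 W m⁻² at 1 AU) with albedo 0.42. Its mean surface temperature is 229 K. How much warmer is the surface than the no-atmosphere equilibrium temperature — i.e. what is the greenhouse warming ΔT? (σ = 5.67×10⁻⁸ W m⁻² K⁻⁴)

ΔT ≈ 45.6 K

S = 1190/1.64² = 442.4 W m⁻².
T_eq = [S(1−A)/(4σ)]^(1/4) = [442.4×0.58/(4×5.67×10⁻⁸)]^(1/4) = 183.4 K.
ΔT = T_surf − T_eq = 229 − 183.4.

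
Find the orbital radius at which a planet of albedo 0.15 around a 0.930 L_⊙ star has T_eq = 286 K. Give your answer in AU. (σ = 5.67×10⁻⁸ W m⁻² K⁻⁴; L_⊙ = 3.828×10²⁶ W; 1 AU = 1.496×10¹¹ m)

d ≈ 0.842 AU

L = 0.930 × 3.828×10²⁶ = 3.56×10²⁶ W.
From T_eq⁴ = L(1−A)/(16πσd²): d = √[L(1−A)/(16πσT_eq⁴)].
d = √[3.56×10²⁶ × 0.85 / (16π × 5.67×10⁻⁸ × (286)⁴)] = 1.26×10¹¹ m = 0.842 AU.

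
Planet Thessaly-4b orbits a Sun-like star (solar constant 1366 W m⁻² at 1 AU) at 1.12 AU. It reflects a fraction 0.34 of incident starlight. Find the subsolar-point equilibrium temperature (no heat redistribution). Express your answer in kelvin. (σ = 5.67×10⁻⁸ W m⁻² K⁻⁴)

Flux at 1.12 AU: S = 1366/1.12² = 1090 W m⁻².
At the subsolar point the surface absorbs S(1−A) and emits σT⁴ per unit area — no factor of 4, since only the local patch is in balance.
T = [1090 × 0.66 / 5.67×10⁻⁸]^(1/4) = (1.27×10¹⁰)^(1/4) = 336 K.

T_ss ≈ 336 K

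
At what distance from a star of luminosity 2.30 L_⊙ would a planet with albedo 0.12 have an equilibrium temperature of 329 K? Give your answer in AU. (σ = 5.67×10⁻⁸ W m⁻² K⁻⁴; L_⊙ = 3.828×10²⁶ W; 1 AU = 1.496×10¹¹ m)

d ≈ 1.02 AU

L = 2.30 × 3.828×10²⁶ = 8.80×10²⁶ W.
From T_eq⁴ = L(1−A)/(16πσd²): d = √[L(1−A)/(16πσT_eq⁴)].
d = √[8.80×10²⁶ × 0.88 / (16π × 5.67×10⁻⁸ × (329)⁴)] = 1.52×10¹¹ m = 1.02 AU.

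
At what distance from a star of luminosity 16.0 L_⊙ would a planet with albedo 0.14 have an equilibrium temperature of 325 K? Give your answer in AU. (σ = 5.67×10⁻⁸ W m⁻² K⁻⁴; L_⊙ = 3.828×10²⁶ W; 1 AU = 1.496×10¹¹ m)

L = 16.0 × 3.828×10²⁶ = 6.12×10²⁷ W.
From T_eq⁴ = L(1−A)/(16πσd²): d = √[L(1−A)/(16πσT_eq⁴)].
d = √[6.12×10²⁷ × 0.86 / (16π × 5.67×10⁻⁸ × (325)⁴)] = 4.07×10¹¹ m = 2.72 AU.

d ≈ 2.72 AU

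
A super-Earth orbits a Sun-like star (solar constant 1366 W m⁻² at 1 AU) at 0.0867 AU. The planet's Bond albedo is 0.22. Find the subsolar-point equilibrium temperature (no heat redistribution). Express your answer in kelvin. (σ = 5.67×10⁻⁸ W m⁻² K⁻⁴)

T_ss ≈ 1260 K

Flux at 0.0867 AU: S = 1366/0.0867² = 1.82×10⁵ W m⁻².
At the subsolar point the surface absorbs S(1−A) and emits σT⁴ per unit area — no factor of 4, since only the local patch is in balance.
T = [1.82×10⁵ × 0.78 / 5.67×10⁻⁸]^(1/4) = (2.50×10¹²)^(1/4) = 1260 K.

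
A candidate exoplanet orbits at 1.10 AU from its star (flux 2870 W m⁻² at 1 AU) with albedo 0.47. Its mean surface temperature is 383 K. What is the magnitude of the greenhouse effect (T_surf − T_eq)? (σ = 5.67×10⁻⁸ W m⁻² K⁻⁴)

S = 2870/1.10² = 2372 W m⁻².
T_eq = [S(1−A)/(4σ)]^(1/4) = [2372×0.53/(4×5.67×10⁻⁸)]^(1/4) = 272.9 K.
ΔT = T_surf − T_eq = 383 − 272.9.

ΔT ≈ 110.1 K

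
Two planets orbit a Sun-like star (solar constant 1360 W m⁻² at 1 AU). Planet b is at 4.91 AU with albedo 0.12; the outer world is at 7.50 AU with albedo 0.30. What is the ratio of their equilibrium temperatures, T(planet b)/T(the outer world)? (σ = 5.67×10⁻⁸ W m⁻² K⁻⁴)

T_eq = [S₀(1−A)/(4σd²)]^(1/4), so T ∝ (1−A)^(1/4) / √d.
T₁ = [1360×0.88/(4×5.67×10⁻⁸×4.91²)]^(1/4) = 121.63 K.
T₂ = [1360×0.70/(4×5.67×10⁻⁸×7.50²)]^(1/4) = 92.94 K.

T₁/T₂ ≈ 1.309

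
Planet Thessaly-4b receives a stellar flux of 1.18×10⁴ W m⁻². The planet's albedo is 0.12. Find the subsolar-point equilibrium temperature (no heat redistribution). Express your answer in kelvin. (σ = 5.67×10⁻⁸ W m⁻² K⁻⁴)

At the subsolar point the surface absorbs S(1−A) and emits σT⁴ per unit area — no factor of 4, since only the local patch is in balance.
T = [1.18×10⁴ × 0.88 / 5.67×10⁻⁸]^(1/4) = (1.83×10¹¹)^(1/4) = 654 K.

T_ss ≈ 654 K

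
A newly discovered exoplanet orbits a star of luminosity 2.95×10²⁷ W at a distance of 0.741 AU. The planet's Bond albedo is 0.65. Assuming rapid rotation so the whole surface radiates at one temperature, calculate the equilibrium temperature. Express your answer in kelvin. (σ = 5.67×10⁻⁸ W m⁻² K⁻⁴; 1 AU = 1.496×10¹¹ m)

d = 0.741 AU = 1.11×10¹¹ m.
Flux: S = L/(4πd²) = 2.95×10²⁷/(4π×(1.11×10¹¹)²) = 1.91×10⁴ W m⁻².
Energy balance: absorbed = emitted ⇒ πR²·S(1−A) = 4πR²·σT_eq⁴, so T_eq⁴ = S(1−A)/(4σ).
T_eq = [1.91×10⁴ × 0.35 / (4 × 5.67×10⁻⁸)]^(1/4) = (2.95×10¹⁰)^(1/4) = 414 K.

T_eq ≈ 414 K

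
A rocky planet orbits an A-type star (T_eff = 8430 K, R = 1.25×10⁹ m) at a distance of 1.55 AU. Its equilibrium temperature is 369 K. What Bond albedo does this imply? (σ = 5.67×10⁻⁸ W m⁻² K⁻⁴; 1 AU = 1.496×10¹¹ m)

A ≈ 0.49

d = 1.55 AU = 2.32×10¹¹ m.
L = 4πR_⋆²σT_⋆⁴ = 4π(1.25×10⁹)² × 5.67×10⁻⁸ × (8430)⁴ = 5.62×10²⁷ W.
S = L/(4πd²) = 8320 W m⁻².
From T_eq⁴ = S(1−A)/(4σ): 1−A = 4σT_eq⁴/S.
1−A = 4 × 5.67×10⁻⁸ × (369)⁴ / 8320 = 0.505.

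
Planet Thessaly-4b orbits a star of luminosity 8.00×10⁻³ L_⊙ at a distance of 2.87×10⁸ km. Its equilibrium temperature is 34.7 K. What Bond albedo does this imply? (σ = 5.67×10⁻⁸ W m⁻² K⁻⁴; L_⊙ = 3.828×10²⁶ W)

A ≈ 0.89

d = 2.87×10⁸ km = 2.87×10¹¹ m.
L = 8.00×10⁻³ × 3.828×10²⁶ = 3.06×10²⁴ W.
Flux: S = L/(4πd²) = 3.06×10²⁴/(4π×(2.87×10¹¹)²) = 2.96 W m⁻².
From T_eq⁴ = S(1−A)/(4σ): 1−A = 4σT_eq⁴/S.
1−A = 4 × 5.67×10⁻⁸ × (34.7)⁴ / 2.96 = 0.111.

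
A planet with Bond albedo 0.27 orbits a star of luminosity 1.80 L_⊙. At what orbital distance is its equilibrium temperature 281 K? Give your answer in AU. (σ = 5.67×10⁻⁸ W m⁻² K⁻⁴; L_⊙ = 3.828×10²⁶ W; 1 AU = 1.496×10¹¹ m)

L = 1.80 × 3.828×10²⁶ = 6.89×10²⁶ W.
From T_eq⁴ = L(1−A)/(16πσd²): d = √[L(1−A)/(16πσT_eq⁴)].
d = √[6.89×10²⁶ × 0.73 / (16π × 5.67×10⁻⁸ × (281)⁴)] = 1.68×10¹¹ m = 1.12 AU.

d ≈ 1.12 AU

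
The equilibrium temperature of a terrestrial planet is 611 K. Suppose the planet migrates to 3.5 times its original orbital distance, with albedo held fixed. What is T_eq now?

T_eq ≈ 327 K

T_eq ∝ L^(1/4) · d^(−1/2).
T′ = 611 / 3.5^(1/2) = 327 K.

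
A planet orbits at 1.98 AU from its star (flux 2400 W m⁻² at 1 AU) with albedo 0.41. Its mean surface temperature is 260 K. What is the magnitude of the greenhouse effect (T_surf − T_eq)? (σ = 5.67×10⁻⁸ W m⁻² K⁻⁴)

S = 2400/1.98² = 612.2 W m⁻².
T_eq = [S(1−A)/(4σ)]^(1/4) = [612.2×0.59/(4×5.67×10⁻⁸)]^(1/4) = 199.8 K.
ΔT = T_surf − T_eq = 260 − 199.8.

ΔT ≈ 60.2 K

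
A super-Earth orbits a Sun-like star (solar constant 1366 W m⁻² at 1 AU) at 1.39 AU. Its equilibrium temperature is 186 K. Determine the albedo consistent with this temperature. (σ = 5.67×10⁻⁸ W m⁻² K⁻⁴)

Flux at 1.39 AU: S = 1366/1.39² = 707 W m⁻².
From T_eq⁴ = S(1−A)/(4σ): 1−A = 4σT_eq⁴/S.
1−A = 4 × 5.67×10⁻⁸ × (186)⁴ / 707 = 0.384.

A ≈ 0.62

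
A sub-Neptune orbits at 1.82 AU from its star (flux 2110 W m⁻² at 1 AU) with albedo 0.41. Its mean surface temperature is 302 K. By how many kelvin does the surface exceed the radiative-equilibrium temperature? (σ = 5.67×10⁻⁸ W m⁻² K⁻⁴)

ΔT ≈ 100.2 K

S = 2110/1.82² = 637.0 W m⁻².
T_eq = [S(1−A)/(4σ)]^(1/4) = [637.0×0.59/(4×5.67×10⁻⁸)]^(1/4) = 201.8 K.
ΔT = T_surf − T_eq = 302 − 201.8.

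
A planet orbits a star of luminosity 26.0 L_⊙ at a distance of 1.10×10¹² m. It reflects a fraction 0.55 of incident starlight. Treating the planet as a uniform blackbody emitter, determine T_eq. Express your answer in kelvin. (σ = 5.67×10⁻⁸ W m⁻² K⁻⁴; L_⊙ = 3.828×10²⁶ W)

T_eq ≈ 190 K

L = 26.0 × 3.828×10²⁶ = 9.95×10²⁷ W.
Flux: S = L/(4πd²) = 9.95×10²⁷/(4π×(1.10×10¹²)²) = 655 W m⁻².
Energy balance: absorbed = emitted ⇒ πR²·S(1−A) = 4πR²·σT_eq⁴, so T_eq⁴ = S(1−A)/(4σ).
T_eq = [655 × 0.45 / (4 × 5.67×10⁻⁸)]^(1/4) = (1.30×10⁹)^(1/4) = 190 K.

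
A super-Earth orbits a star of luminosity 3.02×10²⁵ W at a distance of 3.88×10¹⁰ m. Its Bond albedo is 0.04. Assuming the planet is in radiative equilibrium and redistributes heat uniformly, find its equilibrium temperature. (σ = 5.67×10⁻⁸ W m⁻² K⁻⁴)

T_eq ≈ 287 K

Flux: S = L/(4πd²) = 3.02×10²⁵/(4π×(3.88×10¹⁰)²) = 1600 W m⁻².
Energy balance: absorbed = emitted ⇒ πR²·S(1−A) = 4πR²·σT_eq⁴, so T_eq⁴ = S(1−A)/(4σ).
T_eq = [1600 × 0.96 / (4 × 5.67×10⁻⁸)]^(1/4) = (6.76×10⁹)^(1/4) = 287 K.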